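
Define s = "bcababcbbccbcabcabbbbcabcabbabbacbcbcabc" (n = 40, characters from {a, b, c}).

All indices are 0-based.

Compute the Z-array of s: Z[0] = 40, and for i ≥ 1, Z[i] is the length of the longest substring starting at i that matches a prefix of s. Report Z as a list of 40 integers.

[40, 0, 0, 1, 0, 2, 0, 1, 2, 0, 0, 4, 0, 0, 4, 0, 0, 1, 1, 1, 4, 0, 0, 4, 0, 0, 1, 1, 0, 1, 1, 0, 0, 2, 0, 4, 0, 0, 2, 0]

Z[0]=40
i=1: fresh scan; Z[1]=0
i=2: fresh scan; Z[2]=0
i=3: fresh scan; Z[3]=1 extend→box=[3,4)
i=4: fresh scan; Z[4]=0
i=5: fresh scan; Z[5]=2 extend→box=[5,7)
i=6: min(r-i=1, Z[1]=0)=0; Z[6]=0
i=7: fresh scan; Z[7]=1 extend→box=[7,8)
i=8: fresh scan; Z[8]=2 extend→box=[8,10)
i=9: min(r-i=1, Z[1]=0)=0; Z[9]=0
i=10: fresh scan; Z[10]=0
i=11: fresh scan; Z[11]=4 extend→box=[11,15)
i=12: min(r-i=3, Z[1]=0)=0; Z[12]=0
i=13: min(r-i=2, Z[2]=0)=0; Z[13]=0
i=14: min(r-i=1, Z[3]=1)=1; Z[14]=4 extend→box=[14,18)
i=15: min(r-i=3, Z[1]=0)=0; Z[15]=0
i=16: min(r-i=2, Z[2]=0)=0; Z[16]=0
i=17: min(r-i=1, Z[3]=1)=1; Z[17]=1
i=18: fresh scan; Z[18]=1 extend→box=[18,19)
i=19: fresh scan; Z[19]=1 extend→box=[19,20)
i=20: fresh scan; Z[20]=4 extend→box=[20,24)
i=21: min(r-i=3, Z[1]=0)=0; Z[21]=0
i=22: min(r-i=2, Z[2]=0)=0; Z[22]=0
i=23: min(r-i=1, Z[3]=1)=1; Z[23]=4 extend→box=[23,27)
i=24: min(r-i=3, Z[1]=0)=0; Z[24]=0
i=25: min(r-i=2, Z[2]=0)=0; Z[25]=0
i=26: min(r-i=1, Z[3]=1)=1; Z[26]=1
i=27: fresh scan; Z[27]=1 extend→box=[27,28)
i=28: fresh scan; Z[28]=0
i=29: fresh scan; Z[29]=1 extend→box=[29,30)
i=30: fresh scan; Z[30]=1 extend→box=[30,31)
i=31: fresh scan; Z[31]=0
i=32: fresh scan; Z[32]=0
i=33: fresh scan; Z[33]=2 extend→box=[33,35)
i=34: min(r-i=1, Z[1]=0)=0; Z[34]=0
i=35: fresh scan; Z[35]=4 extend→box=[35,39)
i=36: min(r-i=3, Z[1]=0)=0; Z[36]=0
i=37: min(r-i=2, Z[2]=0)=0; Z[37]=0
i=38: min(r-i=1, Z[3]=1)=1; Z[38]=2 extend→box=[38,40)
i=39: min(r-i=1, Z[1]=0)=0; Z[39]=0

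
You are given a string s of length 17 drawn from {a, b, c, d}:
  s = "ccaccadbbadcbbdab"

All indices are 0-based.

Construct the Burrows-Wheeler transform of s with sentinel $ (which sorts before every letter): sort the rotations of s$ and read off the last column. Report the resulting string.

rank  rotation            last
    0  $ccaccadbbadcbbdab  b
    1  ab$ccaccadbbadcbbd  d
    2  accadbbadcbbdab$cc  c
    3  adbbadcbbdab$ccacc  c
    4  adcbbdab$ccaccadbb  b
    5  b$ccaccadbbadcbbda  a
    6  badcbbdab$ccaccadb  b
    7  bbadcbbdab$ccaccad  d
    8  bbdab$ccaccadbbadc  c
    9  bdab$ccaccadbbadcb  b
   10  caccadbbadcbbdab$c  c
   11  cadbbadcbbdab$ccac  c
   12  cbbdab$ccaccadbbad  d
   13  ccaccadbbadcbbdab$  $
   14  ccadbbadcbbdab$cca  a
   15  dab$ccaccadbbadcbb  b
   16  dbbadcbbdab$ccacca  a
   17  dcbbdab$ccaccadbba  a

bdccbabdcbccd$abaa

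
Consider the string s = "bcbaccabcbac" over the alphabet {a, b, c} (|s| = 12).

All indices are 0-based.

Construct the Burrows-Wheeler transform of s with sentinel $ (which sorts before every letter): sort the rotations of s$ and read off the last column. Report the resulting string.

ccbbcca$acbba

rank  rotation       last
    0  $bcbaccabcbac  c
    1  abcbac$bcbacc  c
    2  ac$bcbaccabcb  b
    3  accabcbac$bcb  b
    4  bac$bcbaccabc  c
    5  baccabcbac$bc  c
    6  bcbac$bcbacca  a
    7  bcbaccabcbac$  $
    8  c$bcbaccabcba  a
    9  cabcbac$bcbac  c
   10  cbac$bcbaccab  b
   11  cbaccabcbac$b  b
   12  ccabcbac$bcba  a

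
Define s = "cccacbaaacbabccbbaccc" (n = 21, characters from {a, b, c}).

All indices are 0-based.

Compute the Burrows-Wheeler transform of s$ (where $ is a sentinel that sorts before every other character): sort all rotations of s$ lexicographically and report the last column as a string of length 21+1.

rank  rotation                last
    0  $cccacbaaacbabccbbaccc  c
    1  aaacbabccbbaccc$cccacb  b
    2  aacbabccbbaccc$cccacba  a
    3  abccbbaccc$cccacbaaacb  b
    4  acbaaacbabccbbaccc$ccc  c
    5  acbabccbbaccc$cccacbaa  a
    6  accc$cccacbaaacbabccbb  b
    7  baaacbabccbbaccc$cccac  c
    8  babccbbaccc$cccacbaaac  c
    9  baccc$cccacbaaacbabccb  b
   10  bbaccc$cccacbaaacbabcc  c
   11  bccbbaccc$cccacbaaacba  a
   12  c$cccacbaaacbabccbbacc  c
   13  cacbaaacbabccbbaccc$cc  c
   14  cbaaacbabccbbaccc$ccca  a
   15  cbabccbbaccc$cccacbaaa  a
   16  cbbaccc$cccacbaaacbabc  c
   17  cc$cccacbaaacbabccbbac  c
   18  ccacbaaacbabccbbaccc$c  c
   19  ccbbaccc$cccacbaaacbab  b
   20  ccc$cccacbaaacbabccbba  a
   21  cccacbaaacbabccbbaccc$  $

cbabcabccbcaccaacccba$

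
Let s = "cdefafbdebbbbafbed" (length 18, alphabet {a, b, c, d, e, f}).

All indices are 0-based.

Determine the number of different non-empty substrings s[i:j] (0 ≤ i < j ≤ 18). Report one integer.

rank→(start, suffix):
  0 → (4, 'afbdebbbbafbed')
  1 → (13, 'afbed')
  2 → (12, 'bafbed')
  3 → (11, 'bbafbed')
  4 → (10, 'bbbafbed')
  5 → (9, 'bbbbafbed')
  6 → (6, 'bdebbbbafbed')
  7 → (15, 'bed')
  8 → (0, 'cdefafbdebbbbafbed')
  9 → (17, 'd')
  10 → (7, 'debbbbafbed')
  11 → (1, 'defafbdebbbbafbed')
  12 → (8, 'ebbbbafbed')
  13 → (16, 'ed')
  14 → (2, 'efafbdebbbbafbed')
  15 → (3, 'fafbdebbbbafbed')
  16 → (5, 'fbdebbbbafbed')
  17 → (14, 'fbed')

SA = [4, 13, 12, 11, 10, 9, 6, 15, 0, 17, 7, 1, 8, 16, 2, 3, 5, 14]
rank  pair      lcp
   1  s[4:],s[13:]  3  'afb'
   2  s[13:],s[12:]  0  ''
   3  s[12:],s[11:]  1  'b'
   4  s[11:],s[10:]  2  'bb'
   5  s[10:],s[9:]  3  'bbb'
   6  s[9:],s[6:]  1  'b'
   7  s[6:],s[15:]  1  'b'
   8  s[15:],s[0:]  0  ''
   9  s[0:],s[17:]  0  ''
  10  s[17:],s[7:]  1  'd'
  11  s[7:],s[1:]  2  'de'
  12  s[1:],s[8:]  0  ''
  13  s[8:],s[16:]  1  'e'
  14  s[16:],s[2:]  1  'e'
  15  s[2:],s[3:]  0  ''
  16  s[3:],s[5:]  1  'f'
  17  s[5:],s[14:]  2  'fb'

n(n+1)/2 = 18·19/2 = 171
Σ LCP = 0 + 3 + 0 + 1 + 2 + 3 + 1 + 1 + 0 + 0 + 1 + 2 + 0 + 1 + 1 + 0 + 1 + 2 = 19
distinct = 171 − 19 = 152

152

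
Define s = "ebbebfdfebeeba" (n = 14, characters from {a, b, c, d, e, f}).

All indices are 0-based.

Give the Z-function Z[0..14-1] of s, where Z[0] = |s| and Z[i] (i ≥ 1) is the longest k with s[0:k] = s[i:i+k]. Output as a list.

Z[0]=14
i=1: i≥r, start 0; Z[1]=0
i=2: i≥r, start 0; Z[2]=0
i=3: i≥r, start 0; Z[3]=2 scan→box=[3,5)
i=4: min(r-i=1, Z[1]=0)=0; Z[4]=0
i=5: i≥r, start 0; Z[5]=0
i=6: i≥r, start 0; Z[6]=0
i=7: i≥r, start 0; Z[7]=0
i=8: i≥r, start 0; Z[8]=2 scan→box=[8,10)
i=9: min(r-i=1, Z[1]=0)=0; Z[9]=0
i=10: i≥r, start 0; Z[10]=1 scan→box=[10,11)
i=11: i≥r, start 0; Z[11]=2 scan→box=[11,13)
i=12: min(r-i=1, Z[1]=0)=0; Z[12]=0
i=13: i≥r, start 0; Z[13]=0

[14, 0, 0, 2, 0, 0, 0, 0, 2, 0, 1, 2, 0, 0]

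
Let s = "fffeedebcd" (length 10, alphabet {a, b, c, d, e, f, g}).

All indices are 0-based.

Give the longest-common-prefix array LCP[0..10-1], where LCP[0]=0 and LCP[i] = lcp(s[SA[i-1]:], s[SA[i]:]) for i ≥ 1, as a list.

sorted suffixes:
  #0 SA[0]=7  'bcd'
  #1 SA[1]=8  'cd'
  #2 SA[2]=9  'd'
  #3 SA[3]=5  'debcd'
  #4 SA[4]=6  'ebcd'
  #5 SA[5]=4  'edebcd'
  #6 SA[6]=3  'eedebcd'
  #7 SA[7]=2  'feedebcd'
  #8 SA[8]=1  'ffeedebcd'
  #9 SA[9]=0  'fffeedebcd'

SA = [7, 8, 9, 5, 6, 4, 3, 2, 1, 0]
rank  pair      lcp
   1  s[7:],s[8:]  0  ''
   2  s[8:],s[9:]  0  ''
   3  s[9:],s[5:]  1  'd'
   4  s[5:],s[6:]  0  ''
   5  s[6:],s[4:]  1  'e'
   6  s[4:],s[3:]  1  'e'
   7  s[3:],s[2:]  0  ''
   8  s[2:],s[1:]  1  'f'
   9  s[1:],s[0:]  2  'ff'

[0, 0, 0, 1, 0, 1, 1, 0, 1, 2]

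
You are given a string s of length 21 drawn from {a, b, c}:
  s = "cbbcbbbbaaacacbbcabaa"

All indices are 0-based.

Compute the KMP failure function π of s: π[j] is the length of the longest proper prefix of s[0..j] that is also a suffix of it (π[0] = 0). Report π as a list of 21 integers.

[0, 0, 0, 1, 2, 3, 0, 0, 0, 0, 0, 1, 0, 1, 2, 3, 4, 0, 0, 0, 0]

π[0] = 0
j=1 s[j]='b': π[1]=0 (border '')
j=2 s[j]='b': π[2]=0 (border '')
j=3 s[j]='c': π[3]=1 (border 'c')
j=4 s[j]='b': π[4]=2 (border 'cb')
j=5 s[j]='b': π[5]=3 (border 'cbb')
j=6 s[j]='b': k: 3→0; π[6]=0 (border '')
j=7 s[j]='b': π[7]=0 (border '')
j=8 s[j]='a': π[8]=0 (border '')
j=9 s[j]='a': π[9]=0 (border '')
j=10 s[j]='a': π[10]=0 (border '')
j=11 s[j]='c': π[11]=1 (border 'c')
j=12 s[j]='a': k: 1→0; π[12]=0 (border '')
j=13 s[j]='c': π[13]=1 (border 'c')
j=14 s[j]='b': π[14]=2 (border 'cb')
j=15 s[j]='b': π[15]=3 (border 'cbb')
j=16 s[j]='c': π[16]=4 (border 'cbbc')
j=17 s[j]='a': k: 4→1→0; π[17]=0 (border '')
j=18 s[j]='b': π[18]=0 (border '')
j=19 s[j]='a': π[19]=0 (border '')
j=20 s[j]='a': π[20]=0 (border '')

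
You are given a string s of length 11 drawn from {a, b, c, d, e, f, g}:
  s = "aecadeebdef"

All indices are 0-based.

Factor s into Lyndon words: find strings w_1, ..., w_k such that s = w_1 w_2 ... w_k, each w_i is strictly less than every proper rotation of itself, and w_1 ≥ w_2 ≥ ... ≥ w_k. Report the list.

["aec", "adeebdef"]

emit factor 1: 'aec' (i=0, period=3)
emit factor 2: 'adeebdef' (i=3, period=8)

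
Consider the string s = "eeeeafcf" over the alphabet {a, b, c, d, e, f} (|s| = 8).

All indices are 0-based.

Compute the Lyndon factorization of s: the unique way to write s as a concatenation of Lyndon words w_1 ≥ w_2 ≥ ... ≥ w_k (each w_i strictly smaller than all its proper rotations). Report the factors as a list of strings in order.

["e", "e", "e", "e", "afcf"]

emit factor 1: 'e' (i=0, period=1)
emit factor 2: 'e' (i=1, period=1)
emit factor 3: 'e' (i=2, period=1)
emit factor 4: 'e' (i=3, period=1)
emit factor 5: 'afcf' (i=4, period=4)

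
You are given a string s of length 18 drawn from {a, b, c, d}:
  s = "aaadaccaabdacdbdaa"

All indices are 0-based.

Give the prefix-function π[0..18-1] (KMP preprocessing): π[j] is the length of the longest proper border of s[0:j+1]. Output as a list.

[0, 1, 2, 0, 1, 0, 0, 1, 2, 0, 0, 1, 0, 0, 0, 0, 1, 2]

π[0] = 0
j=1 s[j]='a': π[1]=1 (border 'a')
j=2 s[j]='a': π[2]=2 (border 'aa')
j=3 s[j]='d': k: 2→1→0; π[3]=0 (border '')
j=4 s[j]='a': π[4]=1 (border 'a')
j=5 s[j]='c': k: 1→0; π[5]=0 (border '')
j=6 s[j]='c': π[6]=0 (border '')
j=7 s[j]='a': π[7]=1 (border 'a')
j=8 s[j]='a': π[8]=2 (border 'aa')
j=9 s[j]='b': k: 2→1→0; π[9]=0 (border '')
j=10 s[j]='d': π[10]=0 (border '')
j=11 s[j]='a': π[11]=1 (border 'a')
j=12 s[j]='c': k: 1→0; π[12]=0 (border '')
j=13 s[j]='d': π[13]=0 (border '')
j=14 s[j]='b': π[14]=0 (border '')
j=15 s[j]='d': π[15]=0 (border '')
j=16 s[j]='a': π[16]=1 (border 'a')
j=17 s[j]='a': π[17]=2 (border 'aa')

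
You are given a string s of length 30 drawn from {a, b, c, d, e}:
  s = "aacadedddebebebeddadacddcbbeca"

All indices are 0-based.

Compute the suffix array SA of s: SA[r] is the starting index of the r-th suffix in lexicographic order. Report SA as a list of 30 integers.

[29, 0, 1, 20, 18, 3, 25, 10, 12, 26, 14, 28, 2, 24, 21, 19, 17, 23, 16, 22, 6, 7, 8, 4, 9, 11, 13, 27, 15, 5]

rank | idx | suffix
   0 |  29 | a
   1 |   0 | aacadedddebebebeddadacddcbbeca
   2 |   1 | acadedddebebebeddadacddcbbeca
   3 |  20 | acddcbbeca
   4 |  18 | adacddcbbeca
   5 |   3 | adedddebebebeddadacddcbbeca
   6 |  25 | bbeca
   7 |  10 | bebebeddadacddcbbeca
   8 |  12 | bebeddadacddcbbeca
   9 |  26 | beca
  10 |  14 | beddadacddcbbeca
  11 |  28 | ca
  12 |   2 | cadedddebebebeddadacddcbbeca
  13 |  24 | cbbeca
  14 |  21 | cddcbbeca
  15 |  19 | dacddcbbeca
  16 |  17 | dadacddcbbeca
  17 |  23 | dcbbeca
  18 |  16 | ddadacddcbbeca
  19 |  22 | ddcbbeca
  20 |   6 | dddebebebeddadacddcbbeca
  21 |   7 | ddebebebeddadacddcbbeca
  22 |   8 | debebebeddadacddcbbeca
  23 |   4 | dedddebebebeddadacddcbbeca
  24 |   9 | ebebebeddadacddcbbeca
  25 |  11 | ebebeddadacddcbbeca
  26 |  13 | ebeddadacddcbbeca
  27 |  27 | eca
  28 |  15 | eddadacddcbbeca
  29 |   5 | edddebebebeddadacddcbbeca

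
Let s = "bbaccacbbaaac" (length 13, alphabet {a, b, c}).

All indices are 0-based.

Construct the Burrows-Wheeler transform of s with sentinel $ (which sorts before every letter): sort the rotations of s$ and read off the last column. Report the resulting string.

cbaacbbbc$acaa

rank  rotation        last
    0  $bbaccacbbaaac  c
    1  aaac$bbaccacbb  b
    2  aac$bbaccacbba  a
    3  ac$bbaccacbbaa  a
    4  acbbaaac$bbacc  c
    5  accacbbaaac$bb  b
    6  baaac$bbaccacb  b
    7  baccacbbaaac$b  b
    8  bbaaac$bbaccac  c
    9  bbaccacbbaaac$  $
   10  c$bbaccacbbaaa  a
   11  cacbbaaac$bbac  c
   12  cbbaaac$bbacca  a
   13  ccacbbaaac$bba  a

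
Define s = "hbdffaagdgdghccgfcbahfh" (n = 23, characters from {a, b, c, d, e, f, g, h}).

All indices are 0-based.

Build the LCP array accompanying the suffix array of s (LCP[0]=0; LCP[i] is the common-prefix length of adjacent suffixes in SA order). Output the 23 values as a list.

[0, 1, 1, 0, 1, 0, 1, 1, 0, 1, 2, 0, 1, 1, 1, 0, 3, 1, 1, 0, 1, 1, 1]

sorted suffixes:
  #0 SA[0]=5  'aagdgdghccgfcbahfh'
  #1 SA[1]=6  'agdgdghccgfcbahfh'
  #2 SA[2]=19  'ahfh'
  #3 SA[3]=18  'bahfh'
  #4 SA[4]=1  'bdffaagdgdghccgfcbahfh'
  #5 SA[5]=17  'cbahfh'
  #6 SA[6]=13  'ccgfcbahfh'
  #7 SA[7]=14  'cgfcbahfh'
  #8 SA[8]=2  'dffaagdgdghccgfcbahfh'
  #9 SA[9]=8  'dgdghccgfcbahfh'
  #10 SA[10]=10  'dghccgfcbahfh'
  #11 SA[11]=4  'faagdgdghccgfcbahfh'
  #12 SA[12]=16  'fcbahfh'
  #13 SA[13]=3  'ffaagdgdghccgfcbahfh'
  #14 SA[14]=21  'fh'
  #15 SA[15]=7  'gdgdghccgfcbahfh'
  #16 SA[16]=9  'gdghccgfcbahfh'
  #17 SA[17]=15  'gfcbahfh'
  #18 SA[18]=11  'ghccgfcbahfh'
  #19 SA[19]=22  'h'
  #20 SA[20]=0  'hbdffaagdgdghccgfcbahfh'
  #21 SA[21]=12  'hccgfcbahfh'
  #22 SA[22]=20  'hfh'

SA = [5, 6, 19, 18, 1, 17, 13, 14, 2, 8, 10, 4, 16, 3, 21, 7, 9, 15, 11, 22, 0, 12, 20]
rank  pair      lcp
   1  s[5:],s[6:]  1  'a'
   2  s[6:],s[19:]  1  'a'
   3  s[19:],s[18:]  0  ''
   4  s[18:],s[1:]  1  'b'
   5  s[1:],s[17:]  0  ''
   6  s[17:],s[13:]  1  'c'
   7  s[13:],s[14:]  1  'c'
   8  s[14:],s[2:]  0  ''
   9  s[2:],s[8:]  1  'd'
  10  s[8:],s[10:]  2  'dg'
  11  s[10:],s[4:]  0  ''
  12  s[4:],s[16:]  1  'f'
  13  s[16:],s[3:]  1  'f'
  14  s[3:],s[21:]  1  'f'
  15  s[21:],s[7:]  0  ''
  16  s[7:],s[9:]  3  'gdg'
  17  s[9:],s[15:]  1  'g'
  18  s[15:],s[11:]  1  'g'
  19  s[11:],s[22:]  0  ''
  20  s[22:],s[0:]  1  'h'
  21  s[0:],s[12:]  1  'h'
  22  s[12:],s[20:]  1  'h'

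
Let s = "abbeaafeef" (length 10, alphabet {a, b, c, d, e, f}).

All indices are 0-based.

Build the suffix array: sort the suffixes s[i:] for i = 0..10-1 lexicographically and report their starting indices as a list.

[4, 0, 5, 1, 2, 3, 7, 8, 9, 6]

sorted suffixes:
  #0 SA[0]=4  'aafeef'
  #1 SA[1]=0  'abbeaafeef'
  #2 SA[2]=5  'afeef'
  #3 SA[3]=1  'bbeaafeef'
  #4 SA[4]=2  'beaafeef'
  #5 SA[5]=3  'eaafeef'
  #6 SA[6]=7  'eef'
  #7 SA[7]=8  'ef'
  #8 SA[8]=9  'f'
  #9 SA[9]=6  'feef'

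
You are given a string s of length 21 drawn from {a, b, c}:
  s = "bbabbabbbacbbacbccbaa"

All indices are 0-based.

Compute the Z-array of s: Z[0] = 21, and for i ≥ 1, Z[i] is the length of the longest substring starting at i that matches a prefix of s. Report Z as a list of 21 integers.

Z[0]=21
i=1: fresh scan; Z[1]=1 grow→box=[1,2)
i=2: fresh scan; Z[2]=0
i=3: fresh scan; Z[3]=5 grow→box=[3,8)
i=4: min(r-i=4, Z[1]=1)=1; Z[4]=1
i=5: min(r-i=3, Z[2]=0)=0; Z[5]=0
i=6: min(r-i=2, Z[3]=5)=2; Z[6]=2
i=7: min(r-i=1, Z[4]=1)=1; Z[7]=3 grow→box=[7,10)
i=8: min(r-i=2, Z[1]=1)=1; Z[8]=1
i=9: min(r-i=1, Z[2]=0)=0; Z[9]=0
i=10: fresh scan; Z[10]=0
i=11: fresh scan; Z[11]=3 grow→box=[11,14)
i=12: min(r-i=2, Z[1]=1)=1; Z[12]=1
i=13: min(r-i=1, Z[2]=0)=0; Z[13]=0
i=14: fresh scan; Z[14]=0
i=15: fresh scan; Z[15]=1 grow→box=[15,16)
i=16: fresh scan; Z[16]=0
i=17: fresh scan; Z[17]=0
i=18: fresh scan; Z[18]=1 grow→box=[18,19)
i=19: fresh scan; Z[19]=0
i=20: fresh scan; Z[20]=0

[21, 1, 0, 5, 1, 0, 2, 3, 1, 0, 0, 3, 1, 0, 0, 1, 0, 0, 1, 0, 0]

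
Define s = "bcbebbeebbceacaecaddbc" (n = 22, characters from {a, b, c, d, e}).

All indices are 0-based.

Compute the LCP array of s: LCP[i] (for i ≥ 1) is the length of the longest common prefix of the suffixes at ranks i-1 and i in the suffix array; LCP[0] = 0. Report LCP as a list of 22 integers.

[0, 1, 1, 0, 2, 1, 2, 2, 1, 2, 0, 1, 2, 1, 1, 0, 1, 0, 1, 3, 1, 1]

rank→(start, suffix):
  0 → (12, 'acaecaddbc')
  1 → (17, 'addbc')
  2 → (14, 'aecaddbc')
  3 → (8, 'bbceacaecaddbc')
  4 → (4, 'bbeebbceacaecaddbc')
  5 → (20, 'bc')
  6 → (0, 'bcbebbeebbceacaecaddbc')
  7 → (9, 'bceacaecaddbc')
  8 → (2, 'bebbeebbceacaecaddbc')
  9 → (5, 'beebbceacaecaddbc')
  10 → (21, 'c')
  11 → (16, 'caddbc')
  12 → (13, 'caecaddbc')
  13 → (1, 'cbebbeebbceacaecaddbc')
  14 → (10, 'ceacaecaddbc')
  15 → (19, 'dbc')
  16 → (18, 'ddbc')
  17 → (11, 'eacaecaddbc')
  18 → (7, 'ebbceacaecaddbc')
  19 → (3, 'ebbeebbceacaecaddbc')
  20 → (15, 'ecaddbc')
  21 → (6, 'eebbceacaecaddbc')

SA = [12, 17, 14, 8, 4, 20, 0, 9, 2, 5, 21, 16, 13, 1, 10, 19, 18, 11, 7, 3, 15, 6]
[i] adj suffixes → lcp
  [1] 12/17 → 1 ('a')
  [2] 17/14 → 1 ('a')
  [3] 14/8 → 0 ('')
  [4] 8/4 → 2 ('bb')
  [5] 4/20 → 1 ('b')
  [6] 20/0 → 2 ('bc')
  [7] 0/9 → 2 ('bc')
  [8] 9/2 → 1 ('b')
  [9] 2/5 → 2 ('be')
  [10] 5/21 → 0 ('')
  [11] 21/16 → 1 ('c')
  [12] 16/13 → 2 ('ca')
  [13] 13/1 → 1 ('c')
  [14] 1/10 → 1 ('c')
  [15] 10/19 → 0 ('')
  [16] 19/18 → 1 ('d')
  [17] 18/11 → 0 ('')
  [18] 11/7 → 1 ('e')
  [19] 7/3 → 3 ('ebb')
  [20] 3/15 → 1 ('e')
  [21] 15/6 → 1 ('e')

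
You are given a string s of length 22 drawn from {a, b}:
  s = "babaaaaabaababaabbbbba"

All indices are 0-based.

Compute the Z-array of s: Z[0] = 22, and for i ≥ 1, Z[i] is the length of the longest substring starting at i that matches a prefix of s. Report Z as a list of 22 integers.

Z[0]=22
i=1: outside box; Z[1]=0
i=2: outside box; Z[2]=2 scan→box=[2,4)
i=3: min(r-i=1, Z[1]=0)=0; Z[3]=0
i=4: outside box; Z[4]=0
i=5: outside box; Z[5]=0
i=6: outside box; Z[6]=0
i=7: outside box; Z[7]=0
i=8: outside box; Z[8]=2 scan→box=[8,10)
i=9: min(r-i=1, Z[1]=0)=0; Z[9]=0
i=10: outside box; Z[10]=0
i=11: outside box; Z[11]=5 scan→box=[11,16)
i=12: min(r-i=4, Z[1]=0)=0; Z[12]=0
i=13: min(r-i=3, Z[2]=2)=2; Z[13]=2
i=14: min(r-i=2, Z[3]=0)=0; Z[14]=0
i=15: min(r-i=1, Z[4]=0)=0; Z[15]=0
i=16: outside box; Z[16]=1 scan→box=[16,17)
i=17: outside box; Z[17]=1 scan→box=[17,18)
i=18: outside box; Z[18]=1 scan→box=[18,19)
i=19: outside box; Z[19]=1 scan→box=[19,20)
i=20: outside box; Z[20]=2 scan→box=[20,22)
i=21: min(r-i=1, Z[1]=0)=0; Z[21]=0

[22, 0, 2, 0, 0, 0, 0, 0, 2, 0, 0, 5, 0, 2, 0, 0, 1, 1, 1, 1, 2, 0]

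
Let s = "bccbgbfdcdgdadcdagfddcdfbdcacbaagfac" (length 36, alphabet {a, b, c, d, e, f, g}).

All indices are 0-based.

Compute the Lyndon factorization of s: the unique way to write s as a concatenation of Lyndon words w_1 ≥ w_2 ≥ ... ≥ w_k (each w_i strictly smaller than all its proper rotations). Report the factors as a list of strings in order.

["bccbgbfdcdgd", "adcdagfddcdfbdc", "acb", "aagfac"]

emit factor 1: 'bccbgbfdcdgd' (i=0, period=12)
emit factor 2: 'adcdagfddcdfbdc' (i=12, period=15)
emit factor 3: 'acb' (i=27, period=3)
emit factor 4: 'aagfac' (i=30, period=6)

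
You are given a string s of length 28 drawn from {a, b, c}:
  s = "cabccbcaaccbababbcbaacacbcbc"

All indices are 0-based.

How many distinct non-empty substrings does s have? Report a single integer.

rank→(start, suffix):
  0 → (19, 'aacacbcbc')
  1 → (7, 'aaccbababbcbaacacbcbc')
  2 → (12, 'ababbcbaacacbcbc')
  3 → (14, 'abbcbaacacbcbc')
  4 → (1, 'abccbcaaccbababbcbaacacbcbc')
  5 → (20, 'acacbcbc')
  6 → (22, 'acbcbc')
  7 → (8, 'accbababbcbaacacbcbc')
  8 → (18, 'baacacbcbc')
  9 → (11, 'bababbcbaacacbcbc')
  10 → (13, 'babbcbaacacbcbc')
  11 → (15, 'bbcbaacacbcbc')
  12 → (26, 'bc')
  13 → (5, 'bcaaccbababbcbaacacbcbc')
  14 → (16, 'bcbaacacbcbc')
  15 → (24, 'bcbc')
  16 → (2, 'bccbcaaccbababbcbaacacbcbc')
  17 → (27, 'c')
  18 → (6, 'caaccbababbcbaacacbcbc')
  19 → (0, 'cabccbcaaccbababbcbaacacbcbc')
  20 → (21, 'cacbcbc')
  21 → (17, 'cbaacacbcbc')
  22 → (10, 'cbababbcbaacacbcbc')
  23 → (25, 'cbc')
  24 → (4, 'cbcaaccbababbcbaacacbcbc')
  25 → (23, 'cbcbc')
  26 → (9, 'ccbababbcbaacacbcbc')
  27 → (3, 'ccbcaaccbababbcbaacacbcbc')

SA = [19, 7, 12, 14, 1, 20, 22, 8, 18, 11, 13, 15, 26, 5, 16, 24, 2, 27, 6, 0, 21, 17, 10, 25, 4, 23, 9, 3]
[i] adj suffixes → lcp
  [1] 19/7 → 3 ('aac')
  [2] 7/12 → 1 ('a')
  [3] 12/14 → 2 ('ab')
  [4] 14/1 → 2 ('ab')
  [5] 1/20 → 1 ('a')
  [6] 20/22 → 2 ('ac')
  [7] 22/8 → 2 ('ac')
  [8] 8/18 → 0 ('')
  [9] 18/11 → 2 ('ba')
  [10] 11/13 → 3 ('bab')
  [11] 13/15 → 1 ('b')
  [12] 15/26 → 1 ('b')
  [13] 26/5 → 2 ('bc')
  [14] 5/16 → 2 ('bc')
  [15] 16/24 → 3 ('bcb')
  [16] 24/2 → 2 ('bc')
  [17] 2/27 → 0 ('')
  [18] 27/6 → 1 ('c')
  [19] 6/0 → 2 ('ca')
  [20] 0/21 → 2 ('ca')
  [21] 21/17 → 1 ('c')
  [22] 17/10 → 3 ('cba')
  [23] 10/25 → 2 ('cb')
  [24] 25/4 → 3 ('cbc')
  [25] 4/23 → 3 ('cbc')
  [26] 23/9 → 1 ('c')
  [27] 9/3 → 3 ('ccb')

n(n+1)/2 = 28·29/2 = 406
Σ LCP = 0 + 3 + 1 + 2 + 2 + 1 + 2 + 2 + 0 + 2 + 3 + 1 + 1 + 2 + 2 + 3 + 2 + 0 + 1 + 2 + 2 + 1 + 3 + 2 + 3 + 3 + 1 + 3 = 50
distinct = 406 − 50 = 356

356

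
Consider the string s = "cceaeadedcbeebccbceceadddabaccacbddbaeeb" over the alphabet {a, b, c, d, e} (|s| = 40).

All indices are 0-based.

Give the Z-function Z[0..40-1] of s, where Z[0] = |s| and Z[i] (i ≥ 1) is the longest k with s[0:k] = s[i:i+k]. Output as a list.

Z[0]=40
i=1: outside box; Z[1]=1 grow→box=[1,2)
i=2: outside box; Z[2]=0
i=3: outside box; Z[3]=0
i=4: outside box; Z[4]=0
i=5: outside box; Z[5]=0
i=6: outside box; Z[6]=0
i=7: outside box; Z[7]=0
i=8: outside box; Z[8]=0
i=9: outside box; Z[9]=1 grow→box=[9,10)
i=10: outside box; Z[10]=0
i=11: outside box; Z[11]=0
i=12: outside box; Z[12]=0
i=13: outside box; Z[13]=0
i=14: outside box; Z[14]=2 grow→box=[14,16)
i=15: min(r-i=1, Z[1]=1)=1; Z[15]=1
i=16: outside box; Z[16]=0
i=17: outside box; Z[17]=1 grow→box=[17,18)
i=18: outside box; Z[18]=0
i=19: outside box; Z[19]=1 grow→box=[19,20)
i=20: outside box; Z[20]=0
i=21: outside box; Z[21]=0
i=22: outside box; Z[22]=0
i=23: outside box; Z[23]=0
i=24: outside box; Z[24]=0
i=25: outside box; Z[25]=0
i=26: outside box; Z[26]=0
i=27: outside box; Z[27]=0
i=28: outside box; Z[28]=2 grow→box=[28,30)
i=29: min(r-i=1, Z[1]=1)=1; Z[29]=1
i=30: outside box; Z[30]=0
i=31: outside box; Z[31]=1 grow→box=[31,32)
i=32: outside box; Z[32]=0
i=33: outside box; Z[33]=0
i=34: outside box; Z[34]=0
i=35: outside box; Z[35]=0
i=36: outside box; Z[36]=0
i=37: outside box; Z[37]=0
i=38: outside box; Z[38]=0
i=39: outside box; Z[39]=0

[40, 1, 0, 0, 0, 0, 0, 0, 0, 1, 0, 0, 0, 0, 2, 1, 0, 1, 0, 1, 0, 0, 0, 0, 0, 0, 0, 0, 2, 1, 0, 1, 0, 0, 0, 0, 0, 0, 0, 0]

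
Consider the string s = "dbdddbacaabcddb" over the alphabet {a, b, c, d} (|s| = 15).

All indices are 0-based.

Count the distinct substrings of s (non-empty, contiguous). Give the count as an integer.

sorted suffixes:
  #0 SA[0]=8  'aabcddb'
  #1 SA[1]=9  'abcddb'
  #2 SA[2]=6  'acaabcddb'
  #3 SA[3]=14  'b'
  #4 SA[4]=5  'bacaabcddb'
  #5 SA[5]=10  'bcddb'
  #6 SA[6]=1  'bdddbacaabcddb'
  #7 SA[7]=7  'caabcddb'
  #8 SA[8]=11  'cddb'
  #9 SA[9]=13  'db'
  #10 SA[10]=4  'dbacaabcddb'
  #11 SA[11]=0  'dbdddbacaabcddb'
  #12 SA[12]=12  'ddb'
  #13 SA[13]=3  'ddbacaabcddb'
  #14 SA[14]=2  'dddbacaabcddb'

SA = [8, 9, 6, 14, 5, 10, 1, 7, 11, 13, 4, 0, 12, 3, 2]
[i] adj suffixes → lcp
  [1] 8/9 → 1 ('a')
  [2] 9/6 → 1 ('a')
  [3] 6/14 → 0 ('')
  [4] 14/5 → 1 ('b')
  [5] 5/10 → 1 ('b')
  [6] 10/1 → 1 ('b')
  [7] 1/7 → 0 ('')
  [8] 7/11 → 1 ('c')
  [9] 11/13 → 0 ('')
  [10] 13/4 → 2 ('db')
  [11] 4/0 → 2 ('db')
  [12] 0/12 → 1 ('d')
  [13] 12/3 → 3 ('ddb')
  [14] 3/2 → 2 ('dd')

n(n+1)/2 = 15·16/2 = 120
Σ LCP = 0 + 1 + 1 + 0 + 1 + 1 + 1 + 0 + 1 + 0 + 2 + 2 + 1 + 3 + 2 = 16
distinct = 120 − 16 = 104

104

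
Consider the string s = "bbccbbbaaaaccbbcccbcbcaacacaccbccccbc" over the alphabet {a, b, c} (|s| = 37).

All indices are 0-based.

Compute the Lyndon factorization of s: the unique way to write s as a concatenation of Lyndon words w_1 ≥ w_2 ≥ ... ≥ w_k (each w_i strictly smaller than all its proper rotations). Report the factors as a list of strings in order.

emit factor 1: 'bbcc' (i=0, period=4)
emit factor 2: 'b' (i=4, period=1)
emit factor 3: 'b' (i=5, period=1)
emit factor 4: 'b' (i=6, period=1)
emit factor 5: 'aaaaccbbcccbcbcaacacaccbccccbc' (i=7, period=30)

["bbcc", "b", "b", "b", "aaaaccbbcccbcbcaacacaccbccccbc"]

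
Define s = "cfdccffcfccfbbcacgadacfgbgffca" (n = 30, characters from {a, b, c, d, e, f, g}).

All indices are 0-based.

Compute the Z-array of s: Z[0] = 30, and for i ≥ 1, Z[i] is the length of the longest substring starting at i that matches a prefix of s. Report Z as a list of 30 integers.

[30, 0, 0, 1, 2, 0, 0, 2, 0, 1, 2, 0, 0, 0, 1, 0, 1, 0, 0, 0, 0, 2, 0, 0, 0, 0, 0, 0, 1, 0]

Z[0]=30
i=1: i≥r, start 0; Z[1]=0
i=2: i≥r, start 0; Z[2]=0
i=3: i≥r, start 0; Z[3]=1 scan→box=[3,4)
i=4: i≥r, start 0; Z[4]=2 scan→box=[4,6)
i=5: min(r-i=1, Z[1]=0)=0; Z[5]=0
i=6: i≥r, start 0; Z[6]=0
i=7: i≥r, start 0; Z[7]=2 scan→box=[7,9)
i=8: min(r-i=1, Z[1]=0)=0; Z[8]=0
i=9: i≥r, start 0; Z[9]=1 scan→box=[9,10)
i=10: i≥r, start 0; Z[10]=2 scan→box=[10,12)
i=11: min(r-i=1, Z[1]=0)=0; Z[11]=0
i=12: i≥r, start 0; Z[12]=0
i=13: i≥r, start 0; Z[13]=0
i=14: i≥r, start 0; Z[14]=1 scan→box=[14,15)
i=15: i≥r, start 0; Z[15]=0
i=16: i≥r, start 0; Z[16]=1 scan→box=[16,17)
i=17: i≥r, start 0; Z[17]=0
i=18: i≥r, start 0; Z[18]=0
i=19: i≥r, start 0; Z[19]=0
i=20: i≥r, start 0; Z[20]=0
i=21: i≥r, start 0; Z[21]=2 scan→box=[21,23)
i=22: min(r-i=1, Z[1]=0)=0; Z[22]=0
i=23: i≥r, start 0; Z[23]=0
i=24: i≥r, start 0; Z[24]=0
i=25: i≥r, start 0; Z[25]=0
i=26: i≥r, start 0; Z[26]=0
i=27: i≥r, start 0; Z[27]=0
i=28: i≥r, start 0; Z[28]=1 scan→box=[28,29)
i=29: i≥r, start 0; Z[29]=0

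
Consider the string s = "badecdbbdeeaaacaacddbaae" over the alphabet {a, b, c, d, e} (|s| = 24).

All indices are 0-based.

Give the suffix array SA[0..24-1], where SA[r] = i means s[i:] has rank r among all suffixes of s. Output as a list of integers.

sorted suffixes:
  #0 SA[0]=11  'aaacaacddbaae'
  #1 SA[1]=12  'aacaacddbaae'
  #2 SA[2]=15  'aacddbaae'
  #3 SA[3]=21  'aae'
  #4 SA[4]=13  'acaacddbaae'
  #5 SA[5]=16  'acddbaae'
  #6 SA[6]=1  'adecdbbdeeaaacaacddbaae'
  #7 SA[7]=22  'ae'
  #8 SA[8]=20  'baae'
  #9 SA[9]=0  'badecdbbdeeaaacaacddbaae'
  #10 SA[10]=6  'bbdeeaaacaacddbaae'
  #11 SA[11]=7  'bdeeaaacaacddbaae'
  #12 SA[12]=14  'caacddbaae'
  #13 SA[13]=4  'cdbbdeeaaacaacddbaae'
  #14 SA[14]=17  'cddbaae'
  #15 SA[15]=19  'dbaae'
  #16 SA[16]=5  'dbbdeeaaacaacddbaae'
  #17 SA[17]=18  'ddbaae'
  #18 SA[18]=2  'decdbbdeeaaacaacddbaae'
  #19 SA[19]=8  'deeaaacaacddbaae'
  #20 SA[20]=23  'e'
  #21 SA[21]=10  'eaaacaacddbaae'
  #22 SA[22]=3  'ecdbbdeeaaacaacddbaae'
  #23 SA[23]=9  'eeaaacaacddbaae'

[11, 12, 15, 21, 13, 16, 1, 22, 20, 0, 6, 7, 14, 4, 17, 19, 5, 18, 2, 8, 23, 10, 3, 9]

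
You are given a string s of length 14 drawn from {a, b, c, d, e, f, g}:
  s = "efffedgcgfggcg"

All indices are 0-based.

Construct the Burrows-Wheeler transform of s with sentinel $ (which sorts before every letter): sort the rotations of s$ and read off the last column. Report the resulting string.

rank  rotation         last
    0  $efffedgcgfggcg  g
    1  cg$efffedgcgfgg  g
    2  cgfggcg$efffedg  g
    3  dgcgfggcg$efffe  e
    4  edgcgfggcg$efff  f
    5  efffedgcgfggcg$  $
    6  fedgcgfggcg$eff  f
    7  ffedgcgfggcg$ef  f
    8  fffedgcgfggcg$e  e
    9  fggcg$efffedgcg  g
   10  g$efffedgcgfggc  c
   11  gcg$efffedgcgfg  g
   12  gcgfggcg$efffed  d
   13  gfggcg$efffedgc  c
   14  ggcg$efffedgcgf  f

gggef$ffegcgdcf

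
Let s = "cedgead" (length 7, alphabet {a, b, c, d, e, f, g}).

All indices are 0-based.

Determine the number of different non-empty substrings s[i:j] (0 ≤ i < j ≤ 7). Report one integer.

26

rank | idx | suffix
   0 |   5 | ad
   1 |   0 | cedgead
   2 |   6 | d
   3 |   2 | dgead
   4 |   4 | ead
   5 |   1 | edgead
   6 |   3 | gead

SA = [5, 0, 6, 2, 4, 1, 3]
rank  pair      lcp
   1  s[5:],s[0:]  0  ''
   2  s[0:],s[6:]  0  ''
   3  s[6:],s[2:]  1  'd'
   4  s[2:],s[4:]  0  ''
   5  s[4:],s[1:]  1  'e'
   6  s[1:],s[3:]  0  ''

n(n+1)/2 = 7·8/2 = 28
Σ LCP = 0 + 0 + 0 + 1 + 0 + 1 + 0 = 2
distinct = 28 − 2 = 26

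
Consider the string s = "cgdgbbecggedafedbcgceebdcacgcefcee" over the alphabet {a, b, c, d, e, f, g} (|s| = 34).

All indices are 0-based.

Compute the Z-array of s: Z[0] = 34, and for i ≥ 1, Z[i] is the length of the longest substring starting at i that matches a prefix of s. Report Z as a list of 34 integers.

Z[0]=34
i=1: fresh scan; Z[1]=0
i=2: fresh scan; Z[2]=0
i=3: fresh scan; Z[3]=0
i=4: fresh scan; Z[4]=0
i=5: fresh scan; Z[5]=0
i=6: fresh scan; Z[6]=0
i=7: fresh scan; Z[7]=2 scan→box=[7,9)
i=8: min(r-i=1, Z[1]=0)=0; Z[8]=0
i=9: fresh scan; Z[9]=0
i=10: fresh scan; Z[10]=0
i=11: fresh scan; Z[11]=0
i=12: fresh scan; Z[12]=0
i=13: fresh scan; Z[13]=0
i=14: fresh scan; Z[14]=0
i=15: fresh scan; Z[15]=0
i=16: fresh scan; Z[16]=0
i=17: fresh scan; Z[17]=2 scan→box=[17,19)
i=18: min(r-i=1, Z[1]=0)=0; Z[18]=0
i=19: fresh scan; Z[19]=1 scan→box=[19,20)
i=20: fresh scan; Z[20]=0
i=21: fresh scan; Z[21]=0
i=22: fresh scan; Z[22]=0
i=23: fresh scan; Z[23]=0
i=24: fresh scan; Z[24]=1 scan→box=[24,25)
i=25: fresh scan; Z[25]=0
i=26: fresh scan; Z[26]=2 scan→box=[26,28)
i=27: min(r-i=1, Z[1]=0)=0; Z[27]=0
i=28: fresh scan; Z[28]=1 scan→box=[28,29)
i=29: fresh scan; Z[29]=0
i=30: fresh scan; Z[30]=0
i=31: fresh scan; Z[31]=1 scan→box=[31,32)
i=32: fresh scan; Z[32]=0
i=33: fresh scan; Z[33]=0

[34, 0, 0, 0, 0, 0, 0, 2, 0, 0, 0, 0, 0, 0, 0, 0, 0, 2, 0, 1, 0, 0, 0, 0, 1, 0, 2, 0, 1, 0, 0, 1, 0, 0]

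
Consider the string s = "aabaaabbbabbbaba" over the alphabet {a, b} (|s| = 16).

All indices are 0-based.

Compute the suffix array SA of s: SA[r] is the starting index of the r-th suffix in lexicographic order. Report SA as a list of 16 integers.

[15, 3, 0, 4, 13, 1, 9, 5, 14, 2, 12, 8, 11, 7, 10, 6]

sorted suffixes:
  #0 SA[0]=15  'a'
  #1 SA[1]=3  'aaabbbabbbaba'
  #2 SA[2]=0  'aabaaabbbabbbaba'
  #3 SA[3]=4  'aabbbabbbaba'
  #4 SA[4]=13  'aba'
  #5 SA[5]=1  'abaaabbbabbbaba'
  #6 SA[6]=9  'abbbaba'
  #7 SA[7]=5  'abbbabbbaba'
  #8 SA[8]=14  'ba'
  #9 SA[9]=2  'baaabbbabbbaba'
  #10 SA[10]=12  'baba'
  #11 SA[11]=8  'babbbaba'
  #12 SA[12]=11  'bbaba'
  #13 SA[13]=7  'bbabbbaba'
  #14 SA[14]=10  'bbbaba'
  #15 SA[15]=6  'bbbabbbaba'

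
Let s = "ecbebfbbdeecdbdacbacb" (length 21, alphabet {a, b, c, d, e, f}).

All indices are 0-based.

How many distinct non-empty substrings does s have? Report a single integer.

rank→(start, suffix):
  0 → (18, 'acb')
  1 → (15, 'acbacb')
  2 → (20, 'b')
  3 → (17, 'bacb')
  4 → (6, 'bbdeecdbdacbacb')
  5 → (13, 'bdacbacb')
  6 → (7, 'bdeecdbdacbacb')
  7 → (2, 'bebfbbdeecdbdacbacb')
  8 → (4, 'bfbbdeecdbdacbacb')
  9 → (19, 'cb')
  10 → (16, 'cbacb')
  11 → (1, 'cbebfbbdeecdbdacbacb')
  12 → (11, 'cdbdacbacb')
  13 → (14, 'dacbacb')
  14 → (12, 'dbdacbacb')
  15 → (8, 'deecdbdacbacb')
  16 → (3, 'ebfbbdeecdbdacbacb')
  17 → (0, 'ecbebfbbdeecdbdacbacb')
  18 → (10, 'ecdbdacbacb')
  19 → (9, 'eecdbdacbacb')
  20 → (5, 'fbbdeecdbdacbacb')

SA = [18, 15, 20, 17, 6, 13, 7, 2, 4, 19, 16, 1, 11, 14, 12, 8, 3, 0, 10, 9, 5]
i: (SA[i-1],SA[i]) lcp shared
  1: (18,15) 3 'acb'
  2: (15,20) 0 ''
  3: (20,17) 1 'b'
  4: (17,6) 1 'b'
  5: (6,13) 1 'b'
  6: (13,7) 2 'bd'
  7: (7,2) 1 'b'
  8: (2,4) 1 'b'
  9: (4,19) 0 ''
  10: (19,16) 2 'cb'
  11: (16,1) 2 'cb'
  12: (1,11) 1 'c'
  13: (11,14) 0 ''
  14: (14,12) 1 'd'
  15: (12,8) 1 'd'
  16: (8,3) 0 ''
  17: (3,0) 1 'e'
  18: (0,10) 2 'ec'
  19: (10,9) 1 'e'
  20: (9,5) 0 ''

n(n+1)/2 = 21·22/2 = 231
Σ LCP = 0 + 3 + 0 + 1 + 1 + 1 + 2 + 1 + 1 + 0 + 2 + 2 + 1 + 0 + 1 + 1 + 0 + 1 + 2 + 1 + 0 = 21
distinct = 231 − 21 = 210

210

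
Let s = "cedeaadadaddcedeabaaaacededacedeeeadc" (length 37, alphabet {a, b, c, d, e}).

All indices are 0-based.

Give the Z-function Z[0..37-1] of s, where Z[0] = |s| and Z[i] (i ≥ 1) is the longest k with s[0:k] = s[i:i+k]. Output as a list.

Z[0]=37
i=1: i≥r, start 0; Z[1]=0
i=2: i≥r, start 0; Z[2]=0
i=3: i≥r, start 0; Z[3]=0
i=4: i≥r, start 0; Z[4]=0
i=5: i≥r, start 0; Z[5]=0
i=6: i≥r, start 0; Z[6]=0
i=7: i≥r, start 0; Z[7]=0
i=8: i≥r, start 0; Z[8]=0
i=9: i≥r, start 0; Z[9]=0
i=10: i≥r, start 0; Z[10]=0
i=11: i≥r, start 0; Z[11]=0
i=12: i≥r, start 0; Z[12]=5 grow→box=[12,17)
i=13: min(r-i=4, Z[1]=0)=0; Z[13]=0
i=14: min(r-i=3, Z[2]=0)=0; Z[14]=0
i=15: min(r-i=2, Z[3]=0)=0; Z[15]=0
i=16: min(r-i=1, Z[4]=0)=0; Z[16]=0
i=17: i≥r, start 0; Z[17]=0
i=18: i≥r, start 0; Z[18]=0
i=19: i≥r, start 0; Z[19]=0
i=20: i≥r, start 0; Z[20]=0
i=21: i≥r, start 0; Z[21]=0
i=22: i≥r, start 0; Z[22]=4 grow→box=[22,26)
i=23: min(r-i=3, Z[1]=0)=0; Z[23]=0
i=24: min(r-i=2, Z[2]=0)=0; Z[24]=0
i=25: min(r-i=1, Z[3]=0)=0; Z[25]=0
i=26: i≥r, start 0; Z[26]=0
i=27: i≥r, start 0; Z[27]=0
i=28: i≥r, start 0; Z[28]=4 grow→box=[28,32)
i=29: min(r-i=3, Z[1]=0)=0; Z[29]=0
i=30: min(r-i=2, Z[2]=0)=0; Z[30]=0
i=31: min(r-i=1, Z[3]=0)=0; Z[31]=0
i=32: i≥r, start 0; Z[32]=0
i=33: i≥r, start 0; Z[33]=0
i=34: i≥r, start 0; Z[34]=0
i=35: i≥r, start 0; Z[35]=0
i=36: i≥r, start 0; Z[36]=1 grow→box=[36,37)

[37, 0, 0, 0, 0, 0, 0, 0, 0, 0, 0, 0, 5, 0, 0, 0, 0, 0, 0, 0, 0, 0, 4, 0, 0, 0, 0, 0, 4, 0, 0, 0, 0, 0, 0, 0, 1]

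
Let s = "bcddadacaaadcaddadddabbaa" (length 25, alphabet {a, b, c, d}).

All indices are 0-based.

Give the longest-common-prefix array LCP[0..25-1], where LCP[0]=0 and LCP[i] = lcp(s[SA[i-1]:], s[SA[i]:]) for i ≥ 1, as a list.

rank | idx | suffix
   0 |  24 | a
   1 |  23 | aa
   2 |   8 | aaadcaddadddabbaa
   3 |   9 | aadcaddadddabbaa
   4 |  20 | abbaa
   5 |   6 | acaaadcaddadddabbaa
   6 |   4 | adacaaadcaddadddabbaa
   7 |  10 | adcaddadddabbaa
   8 |  13 | addadddabbaa
   9 |  16 | adddabbaa
  10 |  22 | baa
  11 |  21 | bbaa
  12 |   0 | bcddadacaaadcaddadddabbaa
  13 |   7 | caaadcaddadddabbaa
  14 |  12 | caddadddabbaa
  15 |   1 | cddadacaaadcaddadddabbaa
  16 |  19 | dabbaa
  17 |   5 | dacaaadcaddadddabbaa
  18 |   3 | dadacaaadcaddadddabbaa
  19 |  15 | dadddabbaa
  20 |  11 | dcaddadddabbaa
  21 |  18 | ddabbaa
  22 |   2 | ddadacaaadcaddadddabbaa
  23 |  14 | ddadddabbaa
  24 |  17 | dddabbaa

SA = [24, 23, 8, 9, 20, 6, 4, 10, 13, 16, 22, 21, 0, 7, 12, 1, 19, 5, 3, 15, 11, 18, 2, 14, 17]
i: (SA[i-1],SA[i]) lcp shared
  1: (24,23) 1 'a'
  2: (23,8) 2 'aa'
  3: (8,9) 2 'aa'
  4: (9,20) 1 'a'
  5: (20,6) 1 'a'
  6: (6,4) 1 'a'
  7: (4,10) 2 'ad'
  8: (10,13) 2 'ad'
  9: (13,16) 3 'add'
  10: (16,22) 0 ''
  11: (22,21) 1 'b'
  12: (21,0) 1 'b'
  13: (0,7) 0 ''
  14: (7,12) 2 'ca'
  15: (12,1) 1 'c'
  16: (1,19) 0 ''
  17: (19,5) 2 'da'
  18: (5,3) 2 'da'
  19: (3,15) 3 'dad'
  20: (15,11) 1 'd'
  21: (11,18) 1 'd'
  22: (18,2) 3 'dda'
  23: (2,14) 4 'ddad'
  24: (14,17) 2 'dd'

[0, 1, 2, 2, 1, 1, 1, 2, 2, 3, 0, 1, 1, 0, 2, 1, 0, 2, 2, 3, 1, 1, 3, 4, 2]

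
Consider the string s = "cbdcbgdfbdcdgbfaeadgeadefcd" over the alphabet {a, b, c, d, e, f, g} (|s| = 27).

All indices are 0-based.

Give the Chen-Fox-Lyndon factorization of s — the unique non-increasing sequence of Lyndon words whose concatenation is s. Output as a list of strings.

emit factor 1: 'c' (i=0, period=1)
emit factor 2: 'bdcbgdfbdcdgbf' (i=1, period=14)
emit factor 3: 'ae' (i=15, period=2)
emit factor 4: 'adge' (i=17, period=4)
emit factor 5: 'adefcd' (i=21, period=6)

["c", "bdcbgdfbdcdgbf", "ae", "adge", "adefcd"]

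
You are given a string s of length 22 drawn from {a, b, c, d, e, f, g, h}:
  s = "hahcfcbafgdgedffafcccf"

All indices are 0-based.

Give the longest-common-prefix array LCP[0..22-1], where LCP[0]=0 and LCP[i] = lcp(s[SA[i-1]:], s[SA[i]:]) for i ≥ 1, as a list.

[0, 2, 1, 0, 0, 1, 2, 1, 2, 0, 1, 0, 0, 1, 1, 2, 1, 1, 0, 1, 0, 1]

sorted suffixes:
  #0 SA[0]=16  'afcccf'
  #1 SA[1]=7  'afgdgedffafcccf'
  #2 SA[2]=1  'ahcfcbafgdgedffafcccf'
  #3 SA[3]=6  'bafgdgedffafcccf'
  #4 SA[4]=5  'cbafgdgedffafcccf'
  #5 SA[5]=18  'cccf'
  #6 SA[6]=19  'ccf'
  #7 SA[7]=20  'cf'
  #8 SA[8]=3  'cfcbafgdgedffafcccf'
  #9 SA[9]=13  'dffafcccf'
  #10 SA[10]=10  'dgedffafcccf'
  #11 SA[11]=12  'edffafcccf'
  #12 SA[12]=21  'f'
  #13 SA[13]=15  'fafcccf'
  #14 SA[14]=4  'fcbafgdgedffafcccf'
  #15 SA[15]=17  'fcccf'
  #16 SA[16]=14  'ffafcccf'
  #17 SA[17]=8  'fgdgedffafcccf'
  #18 SA[18]=9  'gdgedffafcccf'
  #19 SA[19]=11  'gedffafcccf'
  #20 SA[20]=0  'hahcfcbafgdgedffafcccf'
  #21 SA[21]=2  'hcfcbafgdgedffafcccf'

SA = [16, 7, 1, 6, 5, 18, 19, 20, 3, 13, 10, 12, 21, 15, 4, 17, 14, 8, 9, 11, 0, 2]
[i] adj suffixes → lcp
  [1] 16/7 → 2 ('af')
  [2] 7/1 → 1 ('a')
  [3] 1/6 → 0 ('')
  [4] 6/5 → 0 ('')
  [5] 5/18 → 1 ('c')
  [6] 18/19 → 2 ('cc')
  [7] 19/20 → 1 ('c')
  [8] 20/3 → 2 ('cf')
  [9] 3/13 → 0 ('')
  [10] 13/10 → 1 ('d')
  [11] 10/12 → 0 ('')
  [12] 12/21 → 0 ('')
  [13] 21/15 → 1 ('f')
  [14] 15/4 → 1 ('f')
  [15] 4/17 → 2 ('fc')
  [16] 17/14 → 1 ('f')
  [17] 14/8 → 1 ('f')
  [18] 8/9 → 0 ('')
  [19] 9/11 → 1 ('g')
  [20] 11/0 → 0 ('')
  [21] 0/2 → 1 ('h')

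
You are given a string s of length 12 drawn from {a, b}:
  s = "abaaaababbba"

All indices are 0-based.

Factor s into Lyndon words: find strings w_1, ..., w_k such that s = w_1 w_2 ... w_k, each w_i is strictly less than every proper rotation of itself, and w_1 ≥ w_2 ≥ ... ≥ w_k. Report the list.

["ab", "aaaababbb", "a"]

emit factor 1: 'ab' (i=0, period=2)
emit factor 2: 'aaaababbb' (i=2, period=9)
emit factor 3: 'a' (i=11, period=1)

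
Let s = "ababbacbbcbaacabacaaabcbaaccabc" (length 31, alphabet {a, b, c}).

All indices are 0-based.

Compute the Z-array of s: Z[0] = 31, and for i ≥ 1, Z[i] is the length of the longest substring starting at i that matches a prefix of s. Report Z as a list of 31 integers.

Z[0]=31
i=1: i≥r, start 0; Z[1]=0
i=2: i≥r, start 0; Z[2]=2 extend→box=[2,4)
i=3: min(r-i=1, Z[1]=0)=0; Z[3]=0
i=4: i≥r, start 0; Z[4]=0
i=5: i≥r, start 0; Z[5]=1 extend→box=[5,6)
i=6: i≥r, start 0; Z[6]=0
i=7: i≥r, start 0; Z[7]=0
i=8: i≥r, start 0; Z[8]=0
i=9: i≥r, start 0; Z[9]=0
i=10: i≥r, start 0; Z[10]=0
i=11: i≥r, start 0; Z[11]=1 extend→box=[11,12)
i=12: i≥r, start 0; Z[12]=1 extend→box=[12,13)
i=13: i≥r, start 0; Z[13]=0
i=14: i≥r, start 0; Z[14]=3 extend→box=[14,17)
i=15: min(r-i=2, Z[1]=0)=0; Z[15]=0
i=16: min(r-i=1, Z[2]=2)=1; Z[16]=1
i=17: i≥r, start 0; Z[17]=0
i=18: i≥r, start 0; Z[18]=1 extend→box=[18,19)
i=19: i≥r, start 0; Z[19]=1 extend→box=[19,20)
i=20: i≥r, start 0; Z[20]=2 extend→box=[20,22)
i=21: min(r-i=1, Z[1]=0)=0; Z[21]=0
i=22: i≥r, start 0; Z[22]=0
i=23: i≥r, start 0; Z[23]=0
i=24: i≥r, start 0; Z[24]=1 extend→box=[24,25)
i=25: i≥r, start 0; Z[25]=1 extend→box=[25,26)
i=26: i≥r, start 0; Z[26]=0
i=27: i≥r, start 0; Z[27]=0
i=28: i≥r, start 0; Z[28]=2 extend→box=[28,30)
i=29: min(r-i=1, Z[1]=0)=0; Z[29]=0
i=30: i≥r, start 0; Z[30]=0

[31, 0, 2, 0, 0, 1, 0, 0, 0, 0, 0, 1, 1, 0, 3, 0, 1, 0, 1, 1, 2, 0, 0, 0, 1, 1, 0, 0, 2, 0, 0]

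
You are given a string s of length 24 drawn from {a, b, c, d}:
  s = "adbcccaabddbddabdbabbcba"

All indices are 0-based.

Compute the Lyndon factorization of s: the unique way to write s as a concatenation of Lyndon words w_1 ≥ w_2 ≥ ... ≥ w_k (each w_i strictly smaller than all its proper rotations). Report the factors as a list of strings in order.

["adbccc", "aabddbddabdbabbcb", "a"]

emit factor 1: 'adbccc' (i=0, period=6)
emit factor 2: 'aabddbddabdbabbcb' (i=6, period=17)
emit factor 3: 'a' (i=23, period=1)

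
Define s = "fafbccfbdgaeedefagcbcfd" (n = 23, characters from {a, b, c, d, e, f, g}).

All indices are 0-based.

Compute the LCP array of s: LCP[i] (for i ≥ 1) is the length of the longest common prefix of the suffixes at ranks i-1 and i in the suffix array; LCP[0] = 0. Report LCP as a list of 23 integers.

rank→(start, suffix):
  0 → (10, 'aeedefagcbcfd')
  1 → (1, 'afbccfbdgaeedefagcbcfd')
  2 → (16, 'agcbcfd')
  3 → (3, 'bccfbdgaeedefagcbcfd')
  4 → (19, 'bcfd')
  5 → (7, 'bdgaeedefagcbcfd')
  6 → (18, 'cbcfd')
  7 → (4, 'ccfbdgaeedefagcbcfd')
  8 → (5, 'cfbdgaeedefagcbcfd')
  9 → (20, 'cfd')
  10 → (22, 'd')
  11 → (13, 'defagcbcfd')
  12 → (8, 'dgaeedefagcbcfd')
  13 → (12, 'edefagcbcfd')
  14 → (11, 'eedefagcbcfd')
  15 → (14, 'efagcbcfd')
  16 → (0, 'fafbccfbdgaeedefagcbcfd')
  17 → (15, 'fagcbcfd')
  18 → (2, 'fbccfbdgaeedefagcbcfd')
  19 → (6, 'fbdgaeedefagcbcfd')
  20 → (21, 'fd')
  21 → (9, 'gaeedefagcbcfd')
  22 → (17, 'gcbcfd')

SA = [10, 1, 16, 3, 19, 7, 18, 4, 5, 20, 22, 13, 8, 12, 11, 14, 0, 15, 2, 6, 21, 9, 17]
rank  pair      lcp
   1  s[10:],s[1:]  1  'a'
   2  s[1:],s[16:]  1  'a'
   3  s[16:],s[3:]  0  ''
   4  s[3:],s[19:]  2  'bc'
   5  s[19:],s[7:]  1  'b'
   6  s[7:],s[18:]  0  ''
   7  s[18:],s[4:]  1  'c'
   8  s[4:],s[5:]  1  'c'
   9  s[5:],s[20:]  2  'cf'
  10  s[20:],s[22:]  0  ''
  11  s[22:],s[13:]  1  'd'
  12  s[13:],s[8:]  1  'd'
  13  s[8:],s[12:]  0  ''
  14  s[12:],s[11:]  1  'e'
  15  s[11:],s[14:]  1  'e'
  16  s[14:],s[0:]  0  ''
  17  s[0:],s[15:]  2  'fa'
  18  s[15:],s[2:]  1  'f'
  19  s[2:],s[6:]  2  'fb'
  20  s[6:],s[21:]  1  'f'
  21  s[21:],s[9:]  0  ''
  22  s[9:],s[17:]  1  'g'

[0, 1, 1, 0, 2, 1, 0, 1, 1, 2, 0, 1, 1, 0, 1, 1, 0, 2, 1, 2, 1, 0, 1]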